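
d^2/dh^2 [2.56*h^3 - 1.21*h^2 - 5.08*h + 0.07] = 15.36*h - 2.42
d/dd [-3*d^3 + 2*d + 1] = 2 - 9*d^2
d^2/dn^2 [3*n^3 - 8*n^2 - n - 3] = 18*n - 16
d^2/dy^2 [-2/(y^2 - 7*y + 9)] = 4*(y^2 - 7*y - (2*y - 7)^2 + 9)/(y^2 - 7*y + 9)^3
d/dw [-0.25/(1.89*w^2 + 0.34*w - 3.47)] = (0.945*w + 0.085)/(1.89*w^2 + 0.34*w - 3.47)^2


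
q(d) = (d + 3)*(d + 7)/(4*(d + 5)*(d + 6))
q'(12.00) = 0.00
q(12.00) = 0.23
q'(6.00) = 0.00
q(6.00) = 0.22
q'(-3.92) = 0.68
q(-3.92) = -0.32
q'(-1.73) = 0.05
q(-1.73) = 0.12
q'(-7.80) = -0.10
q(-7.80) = 0.19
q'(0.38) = 0.02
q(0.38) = 0.18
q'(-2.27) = 0.08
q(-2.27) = 0.08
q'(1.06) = 0.01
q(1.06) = 0.19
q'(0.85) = 0.01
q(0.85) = 0.19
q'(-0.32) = 0.02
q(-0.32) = 0.17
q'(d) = (d + 3)/(4*(d + 5)*(d + 6)) - (d + 3)*(d + 7)/(4*(d + 5)*(d + 6)^2) - (d + 3)*(d + 7)/(4*(d + 5)^2*(d + 6)) + (d + 7)/(4*(d + 5)*(d + 6)) = (d^2 + 18*d + 69)/(4*(d^4 + 22*d^3 + 181*d^2 + 660*d + 900))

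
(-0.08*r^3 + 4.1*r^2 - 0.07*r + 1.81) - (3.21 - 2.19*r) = -0.08*r^3 + 4.1*r^2 + 2.12*r - 1.4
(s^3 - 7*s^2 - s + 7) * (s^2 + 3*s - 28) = s^5 - 4*s^4 - 50*s^3 + 200*s^2 + 49*s - 196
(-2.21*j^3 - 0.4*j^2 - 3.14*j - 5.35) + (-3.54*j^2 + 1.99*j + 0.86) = -2.21*j^3 - 3.94*j^2 - 1.15*j - 4.49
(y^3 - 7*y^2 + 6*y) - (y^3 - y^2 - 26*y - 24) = -6*y^2 + 32*y + 24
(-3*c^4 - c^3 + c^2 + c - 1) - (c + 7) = -3*c^4 - c^3 + c^2 - 8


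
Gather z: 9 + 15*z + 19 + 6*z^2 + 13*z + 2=6*z^2 + 28*z + 30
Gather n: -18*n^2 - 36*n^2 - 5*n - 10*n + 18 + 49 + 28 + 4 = -54*n^2 - 15*n + 99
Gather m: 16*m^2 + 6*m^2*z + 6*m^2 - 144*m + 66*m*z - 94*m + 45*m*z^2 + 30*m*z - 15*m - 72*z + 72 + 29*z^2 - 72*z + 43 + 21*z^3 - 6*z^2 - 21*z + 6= m^2*(6*z + 22) + m*(45*z^2 + 96*z - 253) + 21*z^3 + 23*z^2 - 165*z + 121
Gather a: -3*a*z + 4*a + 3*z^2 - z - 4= a*(4 - 3*z) + 3*z^2 - z - 4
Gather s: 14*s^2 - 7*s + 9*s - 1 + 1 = 14*s^2 + 2*s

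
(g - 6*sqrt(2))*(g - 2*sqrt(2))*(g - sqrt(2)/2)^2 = g^4 - 9*sqrt(2)*g^3 + 81*g^2/2 - 28*sqrt(2)*g + 12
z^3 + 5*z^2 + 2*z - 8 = (z - 1)*(z + 2)*(z + 4)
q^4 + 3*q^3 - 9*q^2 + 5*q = q*(q - 1)^2*(q + 5)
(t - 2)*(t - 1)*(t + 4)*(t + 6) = t^4 + 7*t^3 - 4*t^2 - 52*t + 48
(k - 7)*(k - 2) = k^2 - 9*k + 14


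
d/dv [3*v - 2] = 3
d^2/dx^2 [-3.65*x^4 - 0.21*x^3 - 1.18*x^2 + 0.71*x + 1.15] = -43.8*x^2 - 1.26*x - 2.36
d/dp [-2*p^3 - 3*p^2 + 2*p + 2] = -6*p^2 - 6*p + 2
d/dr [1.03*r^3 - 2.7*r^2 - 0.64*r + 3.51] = 3.09*r^2 - 5.4*r - 0.64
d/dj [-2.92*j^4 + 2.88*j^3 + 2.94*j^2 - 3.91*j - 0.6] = -11.68*j^3 + 8.64*j^2 + 5.88*j - 3.91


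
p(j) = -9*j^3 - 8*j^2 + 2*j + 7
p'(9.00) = -2329.00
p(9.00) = -7184.00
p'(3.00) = -289.00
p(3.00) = -302.00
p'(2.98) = -285.45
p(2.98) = -296.26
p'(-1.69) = -48.07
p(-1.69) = 24.21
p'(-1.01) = -9.38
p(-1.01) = 6.09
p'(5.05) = -767.37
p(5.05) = -1346.01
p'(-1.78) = -55.07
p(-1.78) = 28.85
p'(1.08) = -46.77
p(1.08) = -11.51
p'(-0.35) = 4.29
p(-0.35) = 5.71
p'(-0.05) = 2.73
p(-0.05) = 6.88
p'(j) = -27*j^2 - 16*j + 2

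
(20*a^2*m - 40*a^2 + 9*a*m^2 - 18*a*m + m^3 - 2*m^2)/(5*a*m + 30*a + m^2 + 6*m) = (4*a*m - 8*a + m^2 - 2*m)/(m + 6)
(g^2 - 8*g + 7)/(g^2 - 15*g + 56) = (g - 1)/(g - 8)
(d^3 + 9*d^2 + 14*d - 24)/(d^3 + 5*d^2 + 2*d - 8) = (d + 6)/(d + 2)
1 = 1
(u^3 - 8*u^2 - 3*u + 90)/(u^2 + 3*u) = u - 11 + 30/u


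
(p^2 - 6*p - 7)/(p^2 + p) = (p - 7)/p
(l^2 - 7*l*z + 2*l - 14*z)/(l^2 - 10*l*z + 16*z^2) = (l^2 - 7*l*z + 2*l - 14*z)/(l^2 - 10*l*z + 16*z^2)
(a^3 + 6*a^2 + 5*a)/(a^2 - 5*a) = (a^2 + 6*a + 5)/(a - 5)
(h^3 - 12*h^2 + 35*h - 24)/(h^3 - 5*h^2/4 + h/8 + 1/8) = 8*(h^2 - 11*h + 24)/(8*h^2 - 2*h - 1)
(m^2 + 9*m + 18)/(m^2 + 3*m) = (m + 6)/m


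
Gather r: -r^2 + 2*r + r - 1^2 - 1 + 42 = -r^2 + 3*r + 40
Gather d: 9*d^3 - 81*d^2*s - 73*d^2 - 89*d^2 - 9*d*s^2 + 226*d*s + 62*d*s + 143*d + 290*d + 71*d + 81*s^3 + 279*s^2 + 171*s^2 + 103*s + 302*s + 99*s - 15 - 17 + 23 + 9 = 9*d^3 + d^2*(-81*s - 162) + d*(-9*s^2 + 288*s + 504) + 81*s^3 + 450*s^2 + 504*s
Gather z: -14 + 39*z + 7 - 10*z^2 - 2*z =-10*z^2 + 37*z - 7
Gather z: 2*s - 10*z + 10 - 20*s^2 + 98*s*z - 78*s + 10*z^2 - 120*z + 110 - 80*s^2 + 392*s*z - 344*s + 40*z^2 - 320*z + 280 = -100*s^2 - 420*s + 50*z^2 + z*(490*s - 450) + 400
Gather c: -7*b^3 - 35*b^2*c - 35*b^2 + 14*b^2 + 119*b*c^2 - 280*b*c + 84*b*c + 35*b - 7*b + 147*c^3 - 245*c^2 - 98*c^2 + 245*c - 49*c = -7*b^3 - 21*b^2 + 28*b + 147*c^3 + c^2*(119*b - 343) + c*(-35*b^2 - 196*b + 196)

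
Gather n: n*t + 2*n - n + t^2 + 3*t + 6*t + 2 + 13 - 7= n*(t + 1) + t^2 + 9*t + 8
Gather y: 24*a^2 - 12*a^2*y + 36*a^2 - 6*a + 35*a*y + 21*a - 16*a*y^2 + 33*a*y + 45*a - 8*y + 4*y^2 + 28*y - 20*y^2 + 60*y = 60*a^2 + 60*a + y^2*(-16*a - 16) + y*(-12*a^2 + 68*a + 80)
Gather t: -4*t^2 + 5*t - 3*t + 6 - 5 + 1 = -4*t^2 + 2*t + 2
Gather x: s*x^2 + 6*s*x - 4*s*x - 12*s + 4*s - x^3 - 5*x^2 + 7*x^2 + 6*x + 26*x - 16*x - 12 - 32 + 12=-8*s - x^3 + x^2*(s + 2) + x*(2*s + 16) - 32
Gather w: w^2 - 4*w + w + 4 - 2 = w^2 - 3*w + 2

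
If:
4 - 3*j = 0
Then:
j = 4/3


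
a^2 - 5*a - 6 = (a - 6)*(a + 1)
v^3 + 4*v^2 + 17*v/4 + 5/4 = (v + 1/2)*(v + 1)*(v + 5/2)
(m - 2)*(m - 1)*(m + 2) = m^3 - m^2 - 4*m + 4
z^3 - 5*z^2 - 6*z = z*(z - 6)*(z + 1)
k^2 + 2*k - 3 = (k - 1)*(k + 3)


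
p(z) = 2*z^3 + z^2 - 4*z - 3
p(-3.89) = -90.04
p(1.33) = -1.85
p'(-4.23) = 94.90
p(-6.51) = -486.37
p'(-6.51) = 237.26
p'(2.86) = 50.80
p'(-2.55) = 29.92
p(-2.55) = -19.46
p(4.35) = 163.15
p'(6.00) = 224.00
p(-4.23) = -119.56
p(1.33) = -1.85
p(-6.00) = -375.00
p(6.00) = 441.00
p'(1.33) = 9.27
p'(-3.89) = 79.01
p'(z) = 6*z^2 + 2*z - 4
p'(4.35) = 118.24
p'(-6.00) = 200.00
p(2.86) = 40.53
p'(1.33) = 9.27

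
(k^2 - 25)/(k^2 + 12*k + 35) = (k - 5)/(k + 7)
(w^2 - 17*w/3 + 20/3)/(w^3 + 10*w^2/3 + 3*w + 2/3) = (3*w^2 - 17*w + 20)/(3*w^3 + 10*w^2 + 9*w + 2)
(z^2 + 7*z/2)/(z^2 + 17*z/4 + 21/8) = 4*z/(4*z + 3)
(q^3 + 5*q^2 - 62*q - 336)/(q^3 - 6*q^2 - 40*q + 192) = (q + 7)/(q - 4)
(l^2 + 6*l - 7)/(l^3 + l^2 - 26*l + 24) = (l + 7)/(l^2 + 2*l - 24)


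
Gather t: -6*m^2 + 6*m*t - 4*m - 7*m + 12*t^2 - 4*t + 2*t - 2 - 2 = -6*m^2 - 11*m + 12*t^2 + t*(6*m - 2) - 4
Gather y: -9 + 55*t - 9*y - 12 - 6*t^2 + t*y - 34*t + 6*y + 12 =-6*t^2 + 21*t + y*(t - 3) - 9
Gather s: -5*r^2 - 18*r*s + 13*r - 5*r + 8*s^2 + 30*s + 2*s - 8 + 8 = -5*r^2 + 8*r + 8*s^2 + s*(32 - 18*r)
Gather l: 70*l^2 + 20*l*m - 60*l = 70*l^2 + l*(20*m - 60)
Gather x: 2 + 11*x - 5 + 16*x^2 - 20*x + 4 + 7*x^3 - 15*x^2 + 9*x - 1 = 7*x^3 + x^2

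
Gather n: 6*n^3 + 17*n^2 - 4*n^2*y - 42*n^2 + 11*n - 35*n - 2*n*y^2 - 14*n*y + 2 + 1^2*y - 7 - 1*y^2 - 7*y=6*n^3 + n^2*(-4*y - 25) + n*(-2*y^2 - 14*y - 24) - y^2 - 6*y - 5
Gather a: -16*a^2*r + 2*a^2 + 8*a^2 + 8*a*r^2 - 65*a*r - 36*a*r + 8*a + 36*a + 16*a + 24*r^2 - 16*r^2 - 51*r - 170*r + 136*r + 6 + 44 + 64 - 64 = a^2*(10 - 16*r) + a*(8*r^2 - 101*r + 60) + 8*r^2 - 85*r + 50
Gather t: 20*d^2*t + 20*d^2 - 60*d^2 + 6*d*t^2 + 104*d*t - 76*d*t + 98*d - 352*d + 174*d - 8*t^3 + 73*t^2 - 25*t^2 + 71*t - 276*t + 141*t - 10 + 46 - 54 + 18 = -40*d^2 - 80*d - 8*t^3 + t^2*(6*d + 48) + t*(20*d^2 + 28*d - 64)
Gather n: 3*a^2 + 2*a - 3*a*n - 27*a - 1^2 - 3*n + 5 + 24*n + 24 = 3*a^2 - 25*a + n*(21 - 3*a) + 28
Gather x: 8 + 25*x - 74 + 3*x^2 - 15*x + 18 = 3*x^2 + 10*x - 48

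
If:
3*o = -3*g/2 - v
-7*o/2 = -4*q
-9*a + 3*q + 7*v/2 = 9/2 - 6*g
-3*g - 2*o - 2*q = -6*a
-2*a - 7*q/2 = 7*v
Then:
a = 77/467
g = 534/467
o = -304/467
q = -266/467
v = 111/467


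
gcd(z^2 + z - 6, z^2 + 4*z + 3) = z + 3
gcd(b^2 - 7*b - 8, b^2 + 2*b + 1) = b + 1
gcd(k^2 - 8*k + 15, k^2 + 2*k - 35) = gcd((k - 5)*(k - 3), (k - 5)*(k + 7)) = k - 5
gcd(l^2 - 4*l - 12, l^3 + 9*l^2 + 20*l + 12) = l + 2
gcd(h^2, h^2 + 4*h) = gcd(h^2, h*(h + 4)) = h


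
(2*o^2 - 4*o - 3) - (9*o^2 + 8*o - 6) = -7*o^2 - 12*o + 3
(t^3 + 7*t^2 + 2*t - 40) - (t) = t^3 + 7*t^2 + t - 40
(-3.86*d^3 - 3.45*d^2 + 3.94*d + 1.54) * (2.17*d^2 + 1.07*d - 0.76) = -8.3762*d^5 - 11.6167*d^4 + 7.7919*d^3 + 10.1796*d^2 - 1.3466*d - 1.1704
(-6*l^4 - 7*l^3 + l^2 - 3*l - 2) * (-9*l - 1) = 54*l^5 + 69*l^4 - 2*l^3 + 26*l^2 + 21*l + 2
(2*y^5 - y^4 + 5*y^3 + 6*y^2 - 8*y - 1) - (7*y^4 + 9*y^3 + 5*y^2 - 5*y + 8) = 2*y^5 - 8*y^4 - 4*y^3 + y^2 - 3*y - 9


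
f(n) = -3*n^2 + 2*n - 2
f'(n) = 2 - 6*n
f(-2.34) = -23.11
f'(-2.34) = 16.04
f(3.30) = -28.07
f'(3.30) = -17.80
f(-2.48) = -25.41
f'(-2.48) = 16.88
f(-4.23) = -64.14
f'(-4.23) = 27.38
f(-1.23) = -9.00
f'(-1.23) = 9.38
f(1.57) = -6.25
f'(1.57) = -7.42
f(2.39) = -14.36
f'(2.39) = -12.34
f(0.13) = -1.79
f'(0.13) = 1.22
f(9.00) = -227.00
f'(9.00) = -52.00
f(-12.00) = -458.00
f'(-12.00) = 74.00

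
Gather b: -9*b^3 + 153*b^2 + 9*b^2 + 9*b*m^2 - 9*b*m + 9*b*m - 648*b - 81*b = -9*b^3 + 162*b^2 + b*(9*m^2 - 729)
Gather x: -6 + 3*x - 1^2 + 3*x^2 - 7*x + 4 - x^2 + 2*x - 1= 2*x^2 - 2*x - 4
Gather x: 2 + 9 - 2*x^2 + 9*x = -2*x^2 + 9*x + 11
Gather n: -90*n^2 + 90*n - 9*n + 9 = -90*n^2 + 81*n + 9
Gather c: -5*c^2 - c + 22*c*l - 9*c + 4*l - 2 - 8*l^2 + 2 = -5*c^2 + c*(22*l - 10) - 8*l^2 + 4*l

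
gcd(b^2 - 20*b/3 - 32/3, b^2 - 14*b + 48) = b - 8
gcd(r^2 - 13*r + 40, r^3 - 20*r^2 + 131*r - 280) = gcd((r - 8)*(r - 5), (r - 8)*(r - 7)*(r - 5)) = r^2 - 13*r + 40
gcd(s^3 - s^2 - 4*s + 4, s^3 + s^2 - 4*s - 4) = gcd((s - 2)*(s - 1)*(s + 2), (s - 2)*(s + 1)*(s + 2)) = s^2 - 4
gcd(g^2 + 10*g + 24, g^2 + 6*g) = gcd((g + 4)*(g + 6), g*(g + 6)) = g + 6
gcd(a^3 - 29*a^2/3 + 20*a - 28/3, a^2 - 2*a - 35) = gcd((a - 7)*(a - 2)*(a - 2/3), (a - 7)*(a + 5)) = a - 7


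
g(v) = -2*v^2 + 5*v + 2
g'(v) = 5 - 4*v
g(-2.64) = -25.14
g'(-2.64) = 15.56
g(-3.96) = -49.16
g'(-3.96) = 20.84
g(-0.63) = -1.94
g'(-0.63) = 7.52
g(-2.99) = -30.83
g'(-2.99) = 16.96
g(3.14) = -2.02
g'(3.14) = -7.56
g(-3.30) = -36.28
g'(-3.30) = 18.20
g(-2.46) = -22.40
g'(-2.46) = 14.84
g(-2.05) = -16.66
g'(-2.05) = 13.20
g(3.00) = -1.00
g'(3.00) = -7.00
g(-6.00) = -100.00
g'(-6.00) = 29.00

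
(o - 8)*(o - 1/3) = o^2 - 25*o/3 + 8/3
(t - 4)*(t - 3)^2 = t^3 - 10*t^2 + 33*t - 36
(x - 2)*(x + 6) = x^2 + 4*x - 12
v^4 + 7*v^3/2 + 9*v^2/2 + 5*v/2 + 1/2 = (v + 1/2)*(v + 1)^3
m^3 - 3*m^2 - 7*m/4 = m*(m - 7/2)*(m + 1/2)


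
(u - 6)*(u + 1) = u^2 - 5*u - 6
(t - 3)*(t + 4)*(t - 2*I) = t^3 + t^2 - 2*I*t^2 - 12*t - 2*I*t + 24*I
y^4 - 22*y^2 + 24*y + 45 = (y - 3)^2*(y + 1)*(y + 5)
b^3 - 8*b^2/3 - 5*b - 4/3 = (b - 4)*(b + 1/3)*(b + 1)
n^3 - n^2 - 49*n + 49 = (n - 7)*(n - 1)*(n + 7)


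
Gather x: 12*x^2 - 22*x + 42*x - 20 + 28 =12*x^2 + 20*x + 8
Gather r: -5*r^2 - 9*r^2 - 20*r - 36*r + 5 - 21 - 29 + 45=-14*r^2 - 56*r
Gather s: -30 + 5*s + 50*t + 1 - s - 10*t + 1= 4*s + 40*t - 28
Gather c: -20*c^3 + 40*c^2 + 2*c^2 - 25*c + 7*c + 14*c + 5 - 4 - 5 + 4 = -20*c^3 + 42*c^2 - 4*c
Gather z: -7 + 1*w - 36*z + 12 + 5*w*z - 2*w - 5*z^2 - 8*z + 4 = -w - 5*z^2 + z*(5*w - 44) + 9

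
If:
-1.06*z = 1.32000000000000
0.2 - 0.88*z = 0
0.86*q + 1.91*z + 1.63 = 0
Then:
No Solution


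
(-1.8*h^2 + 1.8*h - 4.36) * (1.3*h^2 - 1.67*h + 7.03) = -2.34*h^4 + 5.346*h^3 - 21.328*h^2 + 19.9352*h - 30.6508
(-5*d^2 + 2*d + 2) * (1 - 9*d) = 45*d^3 - 23*d^2 - 16*d + 2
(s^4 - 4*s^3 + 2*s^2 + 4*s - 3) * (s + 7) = s^5 + 3*s^4 - 26*s^3 + 18*s^2 + 25*s - 21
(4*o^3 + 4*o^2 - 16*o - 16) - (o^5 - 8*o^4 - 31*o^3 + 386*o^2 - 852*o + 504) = -o^5 + 8*o^4 + 35*o^3 - 382*o^2 + 836*o - 520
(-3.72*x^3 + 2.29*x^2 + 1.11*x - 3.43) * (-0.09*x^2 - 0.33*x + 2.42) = 0.3348*x^5 + 1.0215*x^4 - 9.858*x^3 + 5.4842*x^2 + 3.8181*x - 8.3006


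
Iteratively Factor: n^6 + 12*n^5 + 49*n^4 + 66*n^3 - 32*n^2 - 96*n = (n + 4)*(n^5 + 8*n^4 + 17*n^3 - 2*n^2 - 24*n) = (n + 4)^2*(n^4 + 4*n^3 + n^2 - 6*n) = (n + 2)*(n + 4)^2*(n^3 + 2*n^2 - 3*n) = (n + 2)*(n + 3)*(n + 4)^2*(n^2 - n) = (n - 1)*(n + 2)*(n + 3)*(n + 4)^2*(n)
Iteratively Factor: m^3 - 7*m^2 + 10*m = (m)*(m^2 - 7*m + 10) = m*(m - 5)*(m - 2)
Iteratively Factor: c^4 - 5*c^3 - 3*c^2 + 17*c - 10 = (c - 1)*(c^3 - 4*c^2 - 7*c + 10) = (c - 1)*(c + 2)*(c^2 - 6*c + 5) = (c - 1)^2*(c + 2)*(c - 5)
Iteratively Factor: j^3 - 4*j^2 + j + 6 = (j + 1)*(j^2 - 5*j + 6) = (j - 3)*(j + 1)*(j - 2)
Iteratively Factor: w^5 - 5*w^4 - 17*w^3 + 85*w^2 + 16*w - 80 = (w - 1)*(w^4 - 4*w^3 - 21*w^2 + 64*w + 80) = (w - 1)*(w + 1)*(w^3 - 5*w^2 - 16*w + 80) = (w - 5)*(w - 1)*(w + 1)*(w^2 - 16) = (w - 5)*(w - 1)*(w + 1)*(w + 4)*(w - 4)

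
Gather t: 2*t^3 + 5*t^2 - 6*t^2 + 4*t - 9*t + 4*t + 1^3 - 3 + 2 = 2*t^3 - t^2 - t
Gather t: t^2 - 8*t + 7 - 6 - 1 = t^2 - 8*t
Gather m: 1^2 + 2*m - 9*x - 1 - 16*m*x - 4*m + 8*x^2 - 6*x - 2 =m*(-16*x - 2) + 8*x^2 - 15*x - 2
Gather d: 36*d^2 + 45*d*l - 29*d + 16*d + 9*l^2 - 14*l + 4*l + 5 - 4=36*d^2 + d*(45*l - 13) + 9*l^2 - 10*l + 1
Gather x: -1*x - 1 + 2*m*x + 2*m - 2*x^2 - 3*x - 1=2*m - 2*x^2 + x*(2*m - 4) - 2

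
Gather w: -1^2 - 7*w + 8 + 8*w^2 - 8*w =8*w^2 - 15*w + 7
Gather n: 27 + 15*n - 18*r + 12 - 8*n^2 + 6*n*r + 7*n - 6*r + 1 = -8*n^2 + n*(6*r + 22) - 24*r + 40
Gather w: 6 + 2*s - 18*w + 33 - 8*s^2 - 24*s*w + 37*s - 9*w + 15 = -8*s^2 + 39*s + w*(-24*s - 27) + 54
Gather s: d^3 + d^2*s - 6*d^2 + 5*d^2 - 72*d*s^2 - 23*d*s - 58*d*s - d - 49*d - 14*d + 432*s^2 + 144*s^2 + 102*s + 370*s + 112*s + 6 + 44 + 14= d^3 - d^2 - 64*d + s^2*(576 - 72*d) + s*(d^2 - 81*d + 584) + 64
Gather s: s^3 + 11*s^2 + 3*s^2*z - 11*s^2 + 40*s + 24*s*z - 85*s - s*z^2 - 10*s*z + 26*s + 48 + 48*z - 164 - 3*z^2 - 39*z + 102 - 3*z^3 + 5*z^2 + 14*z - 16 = s^3 + 3*s^2*z + s*(-z^2 + 14*z - 19) - 3*z^3 + 2*z^2 + 23*z - 30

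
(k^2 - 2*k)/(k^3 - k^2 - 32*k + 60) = k/(k^2 + k - 30)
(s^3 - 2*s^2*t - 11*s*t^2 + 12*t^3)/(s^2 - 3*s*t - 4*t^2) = (s^2 + 2*s*t - 3*t^2)/(s + t)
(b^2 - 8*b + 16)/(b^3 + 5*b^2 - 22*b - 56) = (b - 4)/(b^2 + 9*b + 14)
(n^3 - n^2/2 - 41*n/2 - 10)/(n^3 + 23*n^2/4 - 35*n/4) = 2*(2*n^3 - n^2 - 41*n - 20)/(n*(4*n^2 + 23*n - 35))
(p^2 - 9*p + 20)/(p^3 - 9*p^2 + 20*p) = 1/p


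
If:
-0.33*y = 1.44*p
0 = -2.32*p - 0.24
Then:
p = -0.10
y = 0.45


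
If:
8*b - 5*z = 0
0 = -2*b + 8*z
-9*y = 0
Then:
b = 0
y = 0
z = 0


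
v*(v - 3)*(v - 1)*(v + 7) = v^4 + 3*v^3 - 25*v^2 + 21*v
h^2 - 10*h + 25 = (h - 5)^2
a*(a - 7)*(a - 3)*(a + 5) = a^4 - 5*a^3 - 29*a^2 + 105*a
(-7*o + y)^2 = 49*o^2 - 14*o*y + y^2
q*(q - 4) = q^2 - 4*q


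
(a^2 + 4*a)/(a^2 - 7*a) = (a + 4)/(a - 7)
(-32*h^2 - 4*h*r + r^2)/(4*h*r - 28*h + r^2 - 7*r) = (-8*h + r)/(r - 7)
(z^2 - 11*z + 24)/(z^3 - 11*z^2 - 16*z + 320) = (z - 3)/(z^2 - 3*z - 40)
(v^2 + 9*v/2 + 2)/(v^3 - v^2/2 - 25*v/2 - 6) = (v + 4)/(v^2 - v - 12)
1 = 1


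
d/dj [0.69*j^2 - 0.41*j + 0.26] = 1.38*j - 0.41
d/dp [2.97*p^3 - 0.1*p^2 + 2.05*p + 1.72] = 8.91*p^2 - 0.2*p + 2.05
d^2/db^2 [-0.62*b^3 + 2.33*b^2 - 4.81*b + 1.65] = 4.66 - 3.72*b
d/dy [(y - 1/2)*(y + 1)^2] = 3*y*(y + 1)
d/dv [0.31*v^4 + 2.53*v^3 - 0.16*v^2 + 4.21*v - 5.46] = 1.24*v^3 + 7.59*v^2 - 0.32*v + 4.21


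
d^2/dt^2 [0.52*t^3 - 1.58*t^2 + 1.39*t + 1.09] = 3.12*t - 3.16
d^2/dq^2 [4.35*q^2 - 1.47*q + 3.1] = 8.70000000000000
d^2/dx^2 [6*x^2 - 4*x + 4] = 12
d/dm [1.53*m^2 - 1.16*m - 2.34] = 3.06*m - 1.16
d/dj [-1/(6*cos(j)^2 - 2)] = -6*sin(2*j)/(3*cos(2*j) + 1)^2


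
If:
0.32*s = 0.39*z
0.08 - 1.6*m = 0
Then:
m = 0.05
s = 1.21875*z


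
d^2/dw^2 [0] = 0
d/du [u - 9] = 1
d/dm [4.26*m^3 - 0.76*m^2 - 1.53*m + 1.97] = 12.78*m^2 - 1.52*m - 1.53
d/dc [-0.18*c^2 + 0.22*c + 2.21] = 0.22 - 0.36*c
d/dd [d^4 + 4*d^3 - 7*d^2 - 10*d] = 4*d^3 + 12*d^2 - 14*d - 10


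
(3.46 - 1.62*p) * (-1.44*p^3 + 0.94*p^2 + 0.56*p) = 2.3328*p^4 - 6.5052*p^3 + 2.3452*p^2 + 1.9376*p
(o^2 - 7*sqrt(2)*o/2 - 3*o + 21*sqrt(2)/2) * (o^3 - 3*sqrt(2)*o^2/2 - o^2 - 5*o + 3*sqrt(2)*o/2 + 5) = o^5 - 5*sqrt(2)*o^4 - 4*o^4 + 17*o^3/2 + 20*sqrt(2)*o^3 - 22*o^2 + 5*sqrt(2)*o^2/2 - 70*sqrt(2)*o + 33*o/2 + 105*sqrt(2)/2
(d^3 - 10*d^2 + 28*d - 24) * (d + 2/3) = d^4 - 28*d^3/3 + 64*d^2/3 - 16*d/3 - 16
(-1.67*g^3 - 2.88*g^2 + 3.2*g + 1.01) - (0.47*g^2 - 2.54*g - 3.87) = -1.67*g^3 - 3.35*g^2 + 5.74*g + 4.88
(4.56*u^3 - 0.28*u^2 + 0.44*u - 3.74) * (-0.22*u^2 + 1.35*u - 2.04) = -1.0032*u^5 + 6.2176*u^4 - 9.7772*u^3 + 1.988*u^2 - 5.9466*u + 7.6296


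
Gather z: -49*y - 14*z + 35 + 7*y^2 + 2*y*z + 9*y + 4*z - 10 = 7*y^2 - 40*y + z*(2*y - 10) + 25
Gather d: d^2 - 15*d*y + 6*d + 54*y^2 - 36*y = d^2 + d*(6 - 15*y) + 54*y^2 - 36*y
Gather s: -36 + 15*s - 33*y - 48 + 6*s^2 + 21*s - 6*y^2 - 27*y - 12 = 6*s^2 + 36*s - 6*y^2 - 60*y - 96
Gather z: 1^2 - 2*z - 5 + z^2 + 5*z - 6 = z^2 + 3*z - 10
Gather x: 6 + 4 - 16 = -6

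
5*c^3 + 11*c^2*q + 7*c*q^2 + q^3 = (c + q)^2*(5*c + q)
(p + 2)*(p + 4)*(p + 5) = p^3 + 11*p^2 + 38*p + 40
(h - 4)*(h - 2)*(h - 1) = h^3 - 7*h^2 + 14*h - 8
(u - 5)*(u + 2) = u^2 - 3*u - 10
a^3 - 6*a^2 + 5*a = a*(a - 5)*(a - 1)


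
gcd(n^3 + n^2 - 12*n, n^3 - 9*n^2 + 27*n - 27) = n - 3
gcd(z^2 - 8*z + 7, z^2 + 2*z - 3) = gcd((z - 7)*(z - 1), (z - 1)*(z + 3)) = z - 1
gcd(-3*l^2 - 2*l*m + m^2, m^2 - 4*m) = 1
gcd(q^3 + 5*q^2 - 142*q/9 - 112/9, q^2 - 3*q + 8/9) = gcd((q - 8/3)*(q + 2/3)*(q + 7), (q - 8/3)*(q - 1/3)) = q - 8/3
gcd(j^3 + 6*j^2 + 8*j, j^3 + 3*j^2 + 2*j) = j^2 + 2*j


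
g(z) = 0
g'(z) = 0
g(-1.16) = 0.00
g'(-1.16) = 0.00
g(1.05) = 0.00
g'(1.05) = 0.00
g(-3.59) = 0.00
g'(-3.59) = 0.00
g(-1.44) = 0.00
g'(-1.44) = 0.00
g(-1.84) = 0.00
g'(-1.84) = 0.00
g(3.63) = 0.00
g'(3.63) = 0.00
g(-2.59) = 0.00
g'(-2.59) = 0.00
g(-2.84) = 0.00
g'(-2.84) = 0.00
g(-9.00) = 0.00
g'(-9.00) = 0.00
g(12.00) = 0.00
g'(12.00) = 0.00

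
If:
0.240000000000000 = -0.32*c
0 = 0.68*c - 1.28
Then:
No Solution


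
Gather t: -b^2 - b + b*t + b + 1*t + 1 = -b^2 + t*(b + 1) + 1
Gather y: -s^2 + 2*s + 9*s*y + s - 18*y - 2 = -s^2 + 3*s + y*(9*s - 18) - 2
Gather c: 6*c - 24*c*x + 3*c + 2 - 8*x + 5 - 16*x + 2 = c*(9 - 24*x) - 24*x + 9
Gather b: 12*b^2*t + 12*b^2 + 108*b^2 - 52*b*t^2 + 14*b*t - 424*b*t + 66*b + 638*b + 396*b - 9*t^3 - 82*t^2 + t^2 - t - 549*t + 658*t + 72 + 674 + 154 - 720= b^2*(12*t + 120) + b*(-52*t^2 - 410*t + 1100) - 9*t^3 - 81*t^2 + 108*t + 180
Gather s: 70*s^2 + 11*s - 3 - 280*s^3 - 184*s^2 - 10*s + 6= -280*s^3 - 114*s^2 + s + 3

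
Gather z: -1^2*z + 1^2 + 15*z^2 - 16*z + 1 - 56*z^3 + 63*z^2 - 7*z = -56*z^3 + 78*z^2 - 24*z + 2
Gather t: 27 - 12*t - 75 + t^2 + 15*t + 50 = t^2 + 3*t + 2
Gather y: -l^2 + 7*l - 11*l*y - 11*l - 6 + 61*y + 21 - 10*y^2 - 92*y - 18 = -l^2 - 4*l - 10*y^2 + y*(-11*l - 31) - 3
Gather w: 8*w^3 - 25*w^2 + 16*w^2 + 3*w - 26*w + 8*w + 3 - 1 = 8*w^3 - 9*w^2 - 15*w + 2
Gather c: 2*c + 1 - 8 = 2*c - 7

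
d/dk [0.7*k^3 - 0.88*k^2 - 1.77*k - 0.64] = 2.1*k^2 - 1.76*k - 1.77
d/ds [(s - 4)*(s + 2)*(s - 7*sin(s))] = -(s - 4)*(s + 2)*(7*cos(s) - 1) + (s - 4)*(s - 7*sin(s)) + (s + 2)*(s - 7*sin(s))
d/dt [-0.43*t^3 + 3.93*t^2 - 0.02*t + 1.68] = -1.29*t^2 + 7.86*t - 0.02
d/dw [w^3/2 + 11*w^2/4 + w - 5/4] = 3*w^2/2 + 11*w/2 + 1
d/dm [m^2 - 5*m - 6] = 2*m - 5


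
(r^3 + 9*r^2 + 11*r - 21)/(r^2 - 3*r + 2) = (r^2 + 10*r + 21)/(r - 2)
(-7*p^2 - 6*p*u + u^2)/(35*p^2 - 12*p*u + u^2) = (-p - u)/(5*p - u)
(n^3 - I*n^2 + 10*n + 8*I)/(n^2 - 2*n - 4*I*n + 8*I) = (n^2 + 3*I*n - 2)/(n - 2)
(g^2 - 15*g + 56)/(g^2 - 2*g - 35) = (g - 8)/(g + 5)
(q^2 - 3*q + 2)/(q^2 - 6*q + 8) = (q - 1)/(q - 4)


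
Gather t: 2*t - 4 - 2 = 2*t - 6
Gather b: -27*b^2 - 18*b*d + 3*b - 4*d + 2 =-27*b^2 + b*(3 - 18*d) - 4*d + 2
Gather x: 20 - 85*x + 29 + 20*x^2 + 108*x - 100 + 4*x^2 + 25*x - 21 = 24*x^2 + 48*x - 72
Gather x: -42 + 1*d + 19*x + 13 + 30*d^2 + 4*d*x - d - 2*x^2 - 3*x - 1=30*d^2 - 2*x^2 + x*(4*d + 16) - 30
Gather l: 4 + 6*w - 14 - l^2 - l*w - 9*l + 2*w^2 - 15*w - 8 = -l^2 + l*(-w - 9) + 2*w^2 - 9*w - 18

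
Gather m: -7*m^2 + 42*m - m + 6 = -7*m^2 + 41*m + 6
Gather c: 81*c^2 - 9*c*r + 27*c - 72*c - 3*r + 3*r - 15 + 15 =81*c^2 + c*(-9*r - 45)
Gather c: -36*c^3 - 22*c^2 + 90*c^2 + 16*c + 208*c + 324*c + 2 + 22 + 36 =-36*c^3 + 68*c^2 + 548*c + 60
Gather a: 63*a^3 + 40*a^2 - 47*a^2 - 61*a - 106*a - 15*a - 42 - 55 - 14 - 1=63*a^3 - 7*a^2 - 182*a - 112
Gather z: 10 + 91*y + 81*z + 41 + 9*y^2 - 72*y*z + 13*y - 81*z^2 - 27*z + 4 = 9*y^2 + 104*y - 81*z^2 + z*(54 - 72*y) + 55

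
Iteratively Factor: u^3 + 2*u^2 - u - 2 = (u + 2)*(u^2 - 1) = (u + 1)*(u + 2)*(u - 1)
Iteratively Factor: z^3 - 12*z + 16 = (z - 2)*(z^2 + 2*z - 8) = (z - 2)*(z + 4)*(z - 2)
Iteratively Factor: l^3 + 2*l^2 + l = (l)*(l^2 + 2*l + 1) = l*(l + 1)*(l + 1)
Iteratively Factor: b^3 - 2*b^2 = (b)*(b^2 - 2*b) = b^2*(b - 2)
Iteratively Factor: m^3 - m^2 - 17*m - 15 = (m - 5)*(m^2 + 4*m + 3) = (m - 5)*(m + 3)*(m + 1)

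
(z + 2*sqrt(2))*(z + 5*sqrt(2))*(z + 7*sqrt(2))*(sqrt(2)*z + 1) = sqrt(2)*z^4 + 29*z^3 + 132*sqrt(2)*z^2 + 398*z + 140*sqrt(2)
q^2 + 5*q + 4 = (q + 1)*(q + 4)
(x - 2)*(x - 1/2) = x^2 - 5*x/2 + 1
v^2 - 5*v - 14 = (v - 7)*(v + 2)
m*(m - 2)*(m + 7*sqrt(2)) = m^3 - 2*m^2 + 7*sqrt(2)*m^2 - 14*sqrt(2)*m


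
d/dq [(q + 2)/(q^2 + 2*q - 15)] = (q^2 + 2*q - 2*(q + 1)*(q + 2) - 15)/(q^2 + 2*q - 15)^2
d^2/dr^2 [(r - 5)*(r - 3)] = 2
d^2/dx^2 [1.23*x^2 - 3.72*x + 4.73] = 2.46000000000000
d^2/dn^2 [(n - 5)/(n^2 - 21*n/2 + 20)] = 4*((31 - 6*n)*(2*n^2 - 21*n + 40) + (n - 5)*(4*n - 21)^2)/(2*n^2 - 21*n + 40)^3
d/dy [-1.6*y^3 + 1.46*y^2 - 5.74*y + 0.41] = -4.8*y^2 + 2.92*y - 5.74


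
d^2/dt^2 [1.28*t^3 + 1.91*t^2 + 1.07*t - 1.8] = 7.68*t + 3.82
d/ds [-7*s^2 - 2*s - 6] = -14*s - 2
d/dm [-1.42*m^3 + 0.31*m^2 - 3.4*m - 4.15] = -4.26*m^2 + 0.62*m - 3.4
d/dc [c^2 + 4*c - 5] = 2*c + 4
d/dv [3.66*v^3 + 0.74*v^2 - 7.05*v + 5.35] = 10.98*v^2 + 1.48*v - 7.05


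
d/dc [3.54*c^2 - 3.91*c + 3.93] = 7.08*c - 3.91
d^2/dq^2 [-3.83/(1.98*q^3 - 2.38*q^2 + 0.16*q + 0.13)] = ((45.5004*q - 18.2308)*(1.98*q^3 - 2.38*q^2 + 0.16*q + 0.13) - 3.83*(5.94*q^2 - 4.76*q + 0.16)*(11.88*q^2 - 9.52*q + 0.32))/(1.98*q^3 - 2.38*q^2 + 0.16*q + 0.13)^3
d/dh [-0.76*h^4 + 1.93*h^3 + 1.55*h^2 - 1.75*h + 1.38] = -3.04*h^3 + 5.79*h^2 + 3.1*h - 1.75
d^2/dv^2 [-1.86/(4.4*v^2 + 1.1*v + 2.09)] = (72.0192*v^2 + 18.0048*v - 1.86*(8.8*v + 1.1)*(17.6*v + 2.2) + 34.20912)/(4.4*v^2 + 1.1*v + 2.09)^3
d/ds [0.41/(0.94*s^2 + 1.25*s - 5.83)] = (-0.7708*s - 0.5125)/(0.94*s^2 + 1.25*s - 5.83)^2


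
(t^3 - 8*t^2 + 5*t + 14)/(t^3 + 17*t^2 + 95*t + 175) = (t^3 - 8*t^2 + 5*t + 14)/(t^3 + 17*t^2 + 95*t + 175)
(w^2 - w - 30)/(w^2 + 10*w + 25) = (w - 6)/(w + 5)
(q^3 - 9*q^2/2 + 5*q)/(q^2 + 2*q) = (q^2 - 9*q/2 + 5)/(q + 2)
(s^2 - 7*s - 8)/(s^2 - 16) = (s^2 - 7*s - 8)/(s^2 - 16)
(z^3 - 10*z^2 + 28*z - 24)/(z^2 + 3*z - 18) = (z^3 - 10*z^2 + 28*z - 24)/(z^2 + 3*z - 18)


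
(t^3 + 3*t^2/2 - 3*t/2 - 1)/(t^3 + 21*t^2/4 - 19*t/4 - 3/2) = 2*(2*t^2 + 5*t + 2)/(4*t^2 + 25*t + 6)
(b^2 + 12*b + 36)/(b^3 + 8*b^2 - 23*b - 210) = (b + 6)/(b^2 + 2*b - 35)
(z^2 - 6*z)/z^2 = (z - 6)/z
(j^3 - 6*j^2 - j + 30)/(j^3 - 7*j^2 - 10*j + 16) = (j^2 - 8*j + 15)/(j^2 - 9*j + 8)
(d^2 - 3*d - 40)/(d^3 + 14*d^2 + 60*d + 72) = (d^2 - 3*d - 40)/(d^3 + 14*d^2 + 60*d + 72)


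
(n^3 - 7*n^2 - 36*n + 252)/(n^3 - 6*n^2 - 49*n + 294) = (n + 6)/(n + 7)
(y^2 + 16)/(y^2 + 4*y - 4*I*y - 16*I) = (y + 4*I)/(y + 4)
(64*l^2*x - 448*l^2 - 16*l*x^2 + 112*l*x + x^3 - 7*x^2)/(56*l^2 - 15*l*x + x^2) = (-8*l*x + 56*l + x^2 - 7*x)/(-7*l + x)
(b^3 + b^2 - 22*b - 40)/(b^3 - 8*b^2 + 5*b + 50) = (b + 4)/(b - 5)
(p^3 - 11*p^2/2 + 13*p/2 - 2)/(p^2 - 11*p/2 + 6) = (2*p^2 - 3*p + 1)/(2*p - 3)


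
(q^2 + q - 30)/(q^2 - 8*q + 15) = (q + 6)/(q - 3)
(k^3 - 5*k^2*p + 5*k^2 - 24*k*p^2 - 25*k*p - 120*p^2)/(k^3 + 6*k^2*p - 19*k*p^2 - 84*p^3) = (-k^2 + 8*k*p - 5*k + 40*p)/(-k^2 - 3*k*p + 28*p^2)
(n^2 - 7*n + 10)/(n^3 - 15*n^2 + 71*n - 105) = (n - 2)/(n^2 - 10*n + 21)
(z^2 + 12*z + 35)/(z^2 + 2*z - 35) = (z + 5)/(z - 5)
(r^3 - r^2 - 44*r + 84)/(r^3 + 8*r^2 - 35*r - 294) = (r - 2)/(r + 7)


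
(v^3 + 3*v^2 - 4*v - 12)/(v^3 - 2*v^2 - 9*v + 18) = (v + 2)/(v - 3)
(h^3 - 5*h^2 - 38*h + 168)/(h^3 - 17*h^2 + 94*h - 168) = (h + 6)/(h - 6)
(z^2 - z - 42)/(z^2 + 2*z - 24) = (z - 7)/(z - 4)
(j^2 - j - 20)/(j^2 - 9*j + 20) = (j + 4)/(j - 4)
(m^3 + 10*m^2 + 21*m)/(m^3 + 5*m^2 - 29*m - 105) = m/(m - 5)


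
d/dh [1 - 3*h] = -3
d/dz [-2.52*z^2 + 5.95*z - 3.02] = 5.95 - 5.04*z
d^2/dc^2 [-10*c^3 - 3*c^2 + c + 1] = -60*c - 6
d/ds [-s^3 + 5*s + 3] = 5 - 3*s^2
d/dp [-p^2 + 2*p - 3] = 2 - 2*p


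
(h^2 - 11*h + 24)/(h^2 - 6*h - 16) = (h - 3)/(h + 2)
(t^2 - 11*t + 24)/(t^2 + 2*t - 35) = (t^2 - 11*t + 24)/(t^2 + 2*t - 35)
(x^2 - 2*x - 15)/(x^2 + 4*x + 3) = (x - 5)/(x + 1)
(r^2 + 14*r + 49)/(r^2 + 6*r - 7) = (r + 7)/(r - 1)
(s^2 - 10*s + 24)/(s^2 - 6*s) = (s - 4)/s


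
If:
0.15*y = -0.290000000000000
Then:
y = -1.93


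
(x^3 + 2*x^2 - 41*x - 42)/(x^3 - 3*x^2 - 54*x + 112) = (x^2 - 5*x - 6)/(x^2 - 10*x + 16)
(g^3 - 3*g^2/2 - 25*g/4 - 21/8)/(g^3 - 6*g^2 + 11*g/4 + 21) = (g + 1/2)/(g - 4)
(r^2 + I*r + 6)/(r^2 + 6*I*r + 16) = (r + 3*I)/(r + 8*I)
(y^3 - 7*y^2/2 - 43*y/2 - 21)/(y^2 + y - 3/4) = 2*(y^2 - 5*y - 14)/(2*y - 1)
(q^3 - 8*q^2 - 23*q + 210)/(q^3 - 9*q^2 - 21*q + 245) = (q - 6)/(q - 7)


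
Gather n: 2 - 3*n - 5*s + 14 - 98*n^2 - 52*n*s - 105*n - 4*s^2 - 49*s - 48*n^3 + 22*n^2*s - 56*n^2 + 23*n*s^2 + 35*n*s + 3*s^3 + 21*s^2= -48*n^3 + n^2*(22*s - 154) + n*(23*s^2 - 17*s - 108) + 3*s^3 + 17*s^2 - 54*s + 16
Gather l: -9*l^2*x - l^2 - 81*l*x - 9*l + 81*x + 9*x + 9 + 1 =l^2*(-9*x - 1) + l*(-81*x - 9) + 90*x + 10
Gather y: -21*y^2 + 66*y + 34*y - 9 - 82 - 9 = -21*y^2 + 100*y - 100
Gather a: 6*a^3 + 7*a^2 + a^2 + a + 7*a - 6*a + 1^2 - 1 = 6*a^3 + 8*a^2 + 2*a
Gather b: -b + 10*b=9*b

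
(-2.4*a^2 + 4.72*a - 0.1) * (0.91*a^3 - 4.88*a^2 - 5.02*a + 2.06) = -2.184*a^5 + 16.0072*a^4 - 11.0766*a^3 - 28.1504*a^2 + 10.2252*a - 0.206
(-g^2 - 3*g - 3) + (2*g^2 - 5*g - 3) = g^2 - 8*g - 6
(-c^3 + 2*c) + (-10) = -c^3 + 2*c - 10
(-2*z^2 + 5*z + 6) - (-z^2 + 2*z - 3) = -z^2 + 3*z + 9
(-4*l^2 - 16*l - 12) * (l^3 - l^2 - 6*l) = -4*l^5 - 12*l^4 + 28*l^3 + 108*l^2 + 72*l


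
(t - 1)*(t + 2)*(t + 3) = t^3 + 4*t^2 + t - 6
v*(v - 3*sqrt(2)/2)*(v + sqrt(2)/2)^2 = v^4 - sqrt(2)*v^3/2 - 5*v^2/2 - 3*sqrt(2)*v/4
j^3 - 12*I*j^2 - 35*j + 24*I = (j - 8*I)*(j - 3*I)*(j - I)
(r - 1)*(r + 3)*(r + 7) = r^3 + 9*r^2 + 11*r - 21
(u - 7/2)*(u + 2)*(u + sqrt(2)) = u^3 - 3*u^2/2 + sqrt(2)*u^2 - 7*u - 3*sqrt(2)*u/2 - 7*sqrt(2)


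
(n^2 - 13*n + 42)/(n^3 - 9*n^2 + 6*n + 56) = (n - 6)/(n^2 - 2*n - 8)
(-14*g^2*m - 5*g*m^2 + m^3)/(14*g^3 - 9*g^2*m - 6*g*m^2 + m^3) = -m/(g - m)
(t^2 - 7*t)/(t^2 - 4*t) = (t - 7)/(t - 4)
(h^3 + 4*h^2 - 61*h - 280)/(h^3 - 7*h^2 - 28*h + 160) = (h + 7)/(h - 4)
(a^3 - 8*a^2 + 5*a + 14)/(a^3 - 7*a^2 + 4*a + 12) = (a - 7)/(a - 6)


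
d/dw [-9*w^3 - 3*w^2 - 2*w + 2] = -27*w^2 - 6*w - 2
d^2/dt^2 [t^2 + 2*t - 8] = 2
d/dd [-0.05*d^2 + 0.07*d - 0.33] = 0.07 - 0.1*d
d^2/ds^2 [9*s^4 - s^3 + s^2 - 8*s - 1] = 108*s^2 - 6*s + 2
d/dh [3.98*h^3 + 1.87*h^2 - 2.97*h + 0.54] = 11.94*h^2 + 3.74*h - 2.97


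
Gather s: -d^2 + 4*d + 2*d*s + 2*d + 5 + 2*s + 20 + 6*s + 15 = -d^2 + 6*d + s*(2*d + 8) + 40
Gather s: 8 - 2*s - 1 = 7 - 2*s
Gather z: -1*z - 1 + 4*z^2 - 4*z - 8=4*z^2 - 5*z - 9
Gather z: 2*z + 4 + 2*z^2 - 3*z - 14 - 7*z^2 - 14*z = -5*z^2 - 15*z - 10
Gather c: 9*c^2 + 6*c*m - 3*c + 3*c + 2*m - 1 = 9*c^2 + 6*c*m + 2*m - 1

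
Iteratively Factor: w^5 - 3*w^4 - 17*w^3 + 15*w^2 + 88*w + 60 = (w + 1)*(w^4 - 4*w^3 - 13*w^2 + 28*w + 60) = (w + 1)*(w + 2)*(w^3 - 6*w^2 - w + 30) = (w + 1)*(w + 2)^2*(w^2 - 8*w + 15) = (w - 5)*(w + 1)*(w + 2)^2*(w - 3)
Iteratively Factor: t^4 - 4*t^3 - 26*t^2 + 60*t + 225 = (t + 3)*(t^3 - 7*t^2 - 5*t + 75) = (t - 5)*(t + 3)*(t^2 - 2*t - 15) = (t - 5)*(t + 3)^2*(t - 5)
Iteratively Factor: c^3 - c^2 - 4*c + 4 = (c + 2)*(c^2 - 3*c + 2) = (c - 2)*(c + 2)*(c - 1)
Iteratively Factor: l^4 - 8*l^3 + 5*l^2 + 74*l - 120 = (l - 4)*(l^3 - 4*l^2 - 11*l + 30) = (l - 5)*(l - 4)*(l^2 + l - 6) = (l - 5)*(l - 4)*(l - 2)*(l + 3)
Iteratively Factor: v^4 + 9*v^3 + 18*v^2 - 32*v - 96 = (v + 4)*(v^3 + 5*v^2 - 2*v - 24) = (v + 3)*(v + 4)*(v^2 + 2*v - 8) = (v - 2)*(v + 3)*(v + 4)*(v + 4)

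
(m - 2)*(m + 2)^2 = m^3 + 2*m^2 - 4*m - 8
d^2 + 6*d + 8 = (d + 2)*(d + 4)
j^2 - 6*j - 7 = (j - 7)*(j + 1)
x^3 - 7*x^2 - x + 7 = (x - 7)*(x - 1)*(x + 1)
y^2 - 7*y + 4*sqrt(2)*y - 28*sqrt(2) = (y - 7)*(y + 4*sqrt(2))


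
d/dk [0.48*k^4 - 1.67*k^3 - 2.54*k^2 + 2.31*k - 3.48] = 1.92*k^3 - 5.01*k^2 - 5.08*k + 2.31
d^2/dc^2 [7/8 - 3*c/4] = 0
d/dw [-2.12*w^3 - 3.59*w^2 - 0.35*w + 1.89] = -6.36*w^2 - 7.18*w - 0.35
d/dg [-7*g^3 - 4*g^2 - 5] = g*(-21*g - 8)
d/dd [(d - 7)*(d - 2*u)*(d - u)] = 3*d^2 - 6*d*u - 14*d + 2*u^2 + 21*u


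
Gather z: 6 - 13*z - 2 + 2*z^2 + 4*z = 2*z^2 - 9*z + 4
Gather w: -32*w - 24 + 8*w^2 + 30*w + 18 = 8*w^2 - 2*w - 6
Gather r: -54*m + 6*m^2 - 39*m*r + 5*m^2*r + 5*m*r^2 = 6*m^2 + 5*m*r^2 - 54*m + r*(5*m^2 - 39*m)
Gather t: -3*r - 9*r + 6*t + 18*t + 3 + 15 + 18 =-12*r + 24*t + 36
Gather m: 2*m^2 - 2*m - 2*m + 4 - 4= 2*m^2 - 4*m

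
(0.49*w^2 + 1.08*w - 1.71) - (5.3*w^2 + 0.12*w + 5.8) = -4.81*w^2 + 0.96*w - 7.51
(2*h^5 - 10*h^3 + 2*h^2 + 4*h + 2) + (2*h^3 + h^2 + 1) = 2*h^5 - 8*h^3 + 3*h^2 + 4*h + 3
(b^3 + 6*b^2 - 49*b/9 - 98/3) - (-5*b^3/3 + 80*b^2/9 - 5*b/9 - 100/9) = 8*b^3/3 - 26*b^2/9 - 44*b/9 - 194/9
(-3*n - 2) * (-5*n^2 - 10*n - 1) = 15*n^3 + 40*n^2 + 23*n + 2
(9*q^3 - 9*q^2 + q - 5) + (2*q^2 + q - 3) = 9*q^3 - 7*q^2 + 2*q - 8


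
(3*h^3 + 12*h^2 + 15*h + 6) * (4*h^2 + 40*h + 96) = 12*h^5 + 168*h^4 + 828*h^3 + 1776*h^2 + 1680*h + 576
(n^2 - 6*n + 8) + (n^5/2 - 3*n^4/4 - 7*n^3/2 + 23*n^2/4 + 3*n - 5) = n^5/2 - 3*n^4/4 - 7*n^3/2 + 27*n^2/4 - 3*n + 3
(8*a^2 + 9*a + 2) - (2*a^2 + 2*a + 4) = 6*a^2 + 7*a - 2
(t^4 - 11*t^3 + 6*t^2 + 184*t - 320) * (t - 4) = t^5 - 15*t^4 + 50*t^3 + 160*t^2 - 1056*t + 1280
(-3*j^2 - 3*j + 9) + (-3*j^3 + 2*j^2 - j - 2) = -3*j^3 - j^2 - 4*j + 7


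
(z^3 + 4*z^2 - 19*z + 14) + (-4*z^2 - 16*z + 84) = z^3 - 35*z + 98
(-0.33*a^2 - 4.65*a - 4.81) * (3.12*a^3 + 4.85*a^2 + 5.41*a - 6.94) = -1.0296*a^5 - 16.1085*a^4 - 39.345*a^3 - 46.1948*a^2 + 6.2489*a + 33.3814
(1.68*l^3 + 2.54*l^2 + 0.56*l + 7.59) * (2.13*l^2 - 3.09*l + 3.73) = 3.5784*l^5 + 0.219*l^4 - 0.389399999999999*l^3 + 23.9105*l^2 - 21.3643*l + 28.3107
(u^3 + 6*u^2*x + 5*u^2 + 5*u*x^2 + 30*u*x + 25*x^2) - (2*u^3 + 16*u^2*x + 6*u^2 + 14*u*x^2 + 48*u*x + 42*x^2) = -u^3 - 10*u^2*x - u^2 - 9*u*x^2 - 18*u*x - 17*x^2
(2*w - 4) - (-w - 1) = 3*w - 3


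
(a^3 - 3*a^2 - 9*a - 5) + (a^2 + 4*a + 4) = a^3 - 2*a^2 - 5*a - 1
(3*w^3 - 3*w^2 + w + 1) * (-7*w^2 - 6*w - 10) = -21*w^5 + 3*w^4 - 19*w^3 + 17*w^2 - 16*w - 10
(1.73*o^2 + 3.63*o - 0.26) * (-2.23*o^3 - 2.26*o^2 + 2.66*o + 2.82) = -3.8579*o^5 - 12.0047*o^4 - 3.0222*o^3 + 15.122*o^2 + 9.545*o - 0.7332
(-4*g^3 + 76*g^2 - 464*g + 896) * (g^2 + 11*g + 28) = -4*g^5 + 32*g^4 + 260*g^3 - 2080*g^2 - 3136*g + 25088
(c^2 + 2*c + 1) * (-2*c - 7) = -2*c^3 - 11*c^2 - 16*c - 7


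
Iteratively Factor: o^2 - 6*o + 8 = (o - 2)*(o - 4)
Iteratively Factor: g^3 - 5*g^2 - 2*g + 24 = (g + 2)*(g^2 - 7*g + 12) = (g - 4)*(g + 2)*(g - 3)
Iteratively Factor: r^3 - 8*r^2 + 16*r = (r)*(r^2 - 8*r + 16) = r*(r - 4)*(r - 4)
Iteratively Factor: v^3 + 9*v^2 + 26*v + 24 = (v + 4)*(v^2 + 5*v + 6) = (v + 2)*(v + 4)*(v + 3)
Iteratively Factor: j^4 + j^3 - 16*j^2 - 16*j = (j - 4)*(j^3 + 5*j^2 + 4*j) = (j - 4)*(j + 4)*(j^2 + j) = j*(j - 4)*(j + 4)*(j + 1)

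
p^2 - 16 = (p - 4)*(p + 4)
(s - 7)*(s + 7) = s^2 - 49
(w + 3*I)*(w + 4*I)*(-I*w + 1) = -I*w^3 + 8*w^2 + 19*I*w - 12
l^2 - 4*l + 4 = (l - 2)^2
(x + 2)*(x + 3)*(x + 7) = x^3 + 12*x^2 + 41*x + 42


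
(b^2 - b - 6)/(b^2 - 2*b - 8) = (b - 3)/(b - 4)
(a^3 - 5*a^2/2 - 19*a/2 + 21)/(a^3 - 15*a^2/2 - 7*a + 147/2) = (a - 2)/(a - 7)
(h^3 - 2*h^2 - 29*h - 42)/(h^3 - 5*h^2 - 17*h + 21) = (h + 2)/(h - 1)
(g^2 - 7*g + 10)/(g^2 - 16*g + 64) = (g^2 - 7*g + 10)/(g^2 - 16*g + 64)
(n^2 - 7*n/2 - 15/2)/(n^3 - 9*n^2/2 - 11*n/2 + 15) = (2*n + 3)/(2*n^2 + n - 6)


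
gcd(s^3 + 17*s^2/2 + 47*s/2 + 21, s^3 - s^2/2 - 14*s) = s + 7/2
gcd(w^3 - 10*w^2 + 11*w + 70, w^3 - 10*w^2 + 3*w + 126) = w - 7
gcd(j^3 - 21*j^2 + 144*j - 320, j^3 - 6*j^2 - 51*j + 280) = j^2 - 13*j + 40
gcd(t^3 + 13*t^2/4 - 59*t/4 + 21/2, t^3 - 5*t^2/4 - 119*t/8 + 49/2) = t - 7/4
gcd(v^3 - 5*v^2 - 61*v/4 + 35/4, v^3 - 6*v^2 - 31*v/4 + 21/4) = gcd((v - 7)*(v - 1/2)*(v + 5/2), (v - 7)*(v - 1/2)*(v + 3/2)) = v^2 - 15*v/2 + 7/2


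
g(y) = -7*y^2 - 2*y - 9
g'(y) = -14*y - 2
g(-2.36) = -43.27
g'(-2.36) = 31.04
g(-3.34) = -80.41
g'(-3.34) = 44.76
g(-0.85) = -12.36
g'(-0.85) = 9.90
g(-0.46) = -9.56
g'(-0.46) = 4.44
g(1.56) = -29.16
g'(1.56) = -23.84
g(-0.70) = -11.03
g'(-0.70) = 7.80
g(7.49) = -416.68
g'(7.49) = -106.86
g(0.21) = -9.73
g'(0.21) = -4.94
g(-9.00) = -558.00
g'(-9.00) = 124.00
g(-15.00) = -1554.00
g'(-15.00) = 208.00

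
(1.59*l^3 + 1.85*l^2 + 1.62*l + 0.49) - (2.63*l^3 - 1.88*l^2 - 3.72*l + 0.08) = -1.04*l^3 + 3.73*l^2 + 5.34*l + 0.41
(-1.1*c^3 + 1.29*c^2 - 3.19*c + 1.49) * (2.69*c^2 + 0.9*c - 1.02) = -2.959*c^5 + 2.4801*c^4 - 6.2981*c^3 - 0.178700000000001*c^2 + 4.5948*c - 1.5198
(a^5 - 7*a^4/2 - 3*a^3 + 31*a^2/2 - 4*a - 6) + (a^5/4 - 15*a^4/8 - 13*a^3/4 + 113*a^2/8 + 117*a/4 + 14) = 5*a^5/4 - 43*a^4/8 - 25*a^3/4 + 237*a^2/8 + 101*a/4 + 8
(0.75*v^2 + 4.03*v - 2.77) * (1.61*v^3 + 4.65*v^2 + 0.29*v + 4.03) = 1.2075*v^5 + 9.9758*v^4 + 14.4973*v^3 - 8.6893*v^2 + 15.4376*v - 11.1631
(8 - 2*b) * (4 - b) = 2*b^2 - 16*b + 32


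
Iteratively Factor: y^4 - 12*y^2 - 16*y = (y)*(y^3 - 12*y - 16) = y*(y + 2)*(y^2 - 2*y - 8) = y*(y + 2)^2*(y - 4)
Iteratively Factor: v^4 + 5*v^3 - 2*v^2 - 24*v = (v - 2)*(v^3 + 7*v^2 + 12*v) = (v - 2)*(v + 4)*(v^2 + 3*v) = (v - 2)*(v + 3)*(v + 4)*(v)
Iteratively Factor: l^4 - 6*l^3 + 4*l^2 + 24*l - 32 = (l - 4)*(l^3 - 2*l^2 - 4*l + 8) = (l - 4)*(l + 2)*(l^2 - 4*l + 4) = (l - 4)*(l - 2)*(l + 2)*(l - 2)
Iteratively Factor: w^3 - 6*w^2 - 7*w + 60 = (w - 5)*(w^2 - w - 12) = (w - 5)*(w - 4)*(w + 3)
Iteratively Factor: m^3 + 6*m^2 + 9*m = (m + 3)*(m^2 + 3*m) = (m + 3)^2*(m)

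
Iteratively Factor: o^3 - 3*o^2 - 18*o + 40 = (o + 4)*(o^2 - 7*o + 10) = (o - 2)*(o + 4)*(o - 5)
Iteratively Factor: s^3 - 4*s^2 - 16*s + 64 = (s + 4)*(s^2 - 8*s + 16) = (s - 4)*(s + 4)*(s - 4)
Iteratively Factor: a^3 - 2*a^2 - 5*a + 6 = (a + 2)*(a^2 - 4*a + 3) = (a - 3)*(a + 2)*(a - 1)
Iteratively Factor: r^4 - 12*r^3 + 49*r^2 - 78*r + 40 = (r - 4)*(r^3 - 8*r^2 + 17*r - 10) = (r - 5)*(r - 4)*(r^2 - 3*r + 2) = (r - 5)*(r - 4)*(r - 1)*(r - 2)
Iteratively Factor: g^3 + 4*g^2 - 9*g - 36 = (g + 4)*(g^2 - 9) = (g - 3)*(g + 4)*(g + 3)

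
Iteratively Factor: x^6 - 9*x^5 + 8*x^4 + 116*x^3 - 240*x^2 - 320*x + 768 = (x - 4)*(x^5 - 5*x^4 - 12*x^3 + 68*x^2 + 32*x - 192) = (x - 4)^2*(x^4 - x^3 - 16*x^2 + 4*x + 48) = (x - 4)^2*(x - 2)*(x^3 + x^2 - 14*x - 24) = (x - 4)^2*(x - 2)*(x + 3)*(x^2 - 2*x - 8) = (x - 4)^2*(x - 2)*(x + 2)*(x + 3)*(x - 4)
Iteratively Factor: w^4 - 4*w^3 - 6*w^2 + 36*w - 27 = (w + 3)*(w^3 - 7*w^2 + 15*w - 9) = (w - 3)*(w + 3)*(w^2 - 4*w + 3) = (w - 3)*(w - 1)*(w + 3)*(w - 3)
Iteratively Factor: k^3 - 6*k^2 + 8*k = (k - 4)*(k^2 - 2*k) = (k - 4)*(k - 2)*(k)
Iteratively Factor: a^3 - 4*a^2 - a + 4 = (a + 1)*(a^2 - 5*a + 4) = (a - 1)*(a + 1)*(a - 4)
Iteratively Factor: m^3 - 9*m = (m - 3)*(m^2 + 3*m) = m*(m - 3)*(m + 3)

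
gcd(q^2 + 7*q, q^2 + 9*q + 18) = 1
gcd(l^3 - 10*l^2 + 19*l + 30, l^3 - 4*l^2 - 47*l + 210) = l^2 - 11*l + 30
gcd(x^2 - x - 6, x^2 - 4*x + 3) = x - 3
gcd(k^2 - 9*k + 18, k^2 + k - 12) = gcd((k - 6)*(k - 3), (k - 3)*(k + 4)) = k - 3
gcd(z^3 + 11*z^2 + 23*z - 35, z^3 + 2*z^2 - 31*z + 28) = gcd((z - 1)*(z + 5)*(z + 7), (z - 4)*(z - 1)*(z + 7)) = z^2 + 6*z - 7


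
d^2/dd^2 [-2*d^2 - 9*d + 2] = -4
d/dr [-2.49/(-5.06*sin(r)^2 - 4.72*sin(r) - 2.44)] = -(25.1988*sin(r) + 11.7528)*cos(r)/(5.06*sin(r)^2 + 4.72*sin(r) + 2.44)^2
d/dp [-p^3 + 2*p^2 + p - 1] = -3*p^2 + 4*p + 1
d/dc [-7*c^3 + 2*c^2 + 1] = c*(4 - 21*c)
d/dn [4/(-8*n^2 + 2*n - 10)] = 2*(8*n - 1)/(4*n^2 - n + 5)^2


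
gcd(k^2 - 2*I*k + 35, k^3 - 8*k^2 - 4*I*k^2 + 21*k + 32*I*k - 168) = k - 7*I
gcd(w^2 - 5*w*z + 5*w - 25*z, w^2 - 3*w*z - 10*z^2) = -w + 5*z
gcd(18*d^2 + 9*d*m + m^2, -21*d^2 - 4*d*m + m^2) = 3*d + m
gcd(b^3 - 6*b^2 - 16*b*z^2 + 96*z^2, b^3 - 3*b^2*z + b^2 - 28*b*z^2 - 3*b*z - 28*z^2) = b + 4*z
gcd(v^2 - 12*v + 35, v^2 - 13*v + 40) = v - 5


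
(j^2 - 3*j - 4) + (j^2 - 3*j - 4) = 2*j^2 - 6*j - 8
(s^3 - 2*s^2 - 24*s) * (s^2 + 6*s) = s^5 + 4*s^4 - 36*s^3 - 144*s^2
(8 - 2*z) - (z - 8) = 16 - 3*z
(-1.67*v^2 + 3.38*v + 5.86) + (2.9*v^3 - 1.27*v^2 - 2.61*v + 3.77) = 2.9*v^3 - 2.94*v^2 + 0.77*v + 9.63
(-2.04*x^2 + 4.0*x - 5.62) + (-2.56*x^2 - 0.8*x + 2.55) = -4.6*x^2 + 3.2*x - 3.07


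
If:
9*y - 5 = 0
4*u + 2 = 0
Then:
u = -1/2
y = 5/9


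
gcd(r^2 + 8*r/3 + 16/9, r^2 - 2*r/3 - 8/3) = r + 4/3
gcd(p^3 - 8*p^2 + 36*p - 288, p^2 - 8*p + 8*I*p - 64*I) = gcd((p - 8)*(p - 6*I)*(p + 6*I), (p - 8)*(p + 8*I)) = p - 8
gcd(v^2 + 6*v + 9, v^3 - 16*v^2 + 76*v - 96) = 1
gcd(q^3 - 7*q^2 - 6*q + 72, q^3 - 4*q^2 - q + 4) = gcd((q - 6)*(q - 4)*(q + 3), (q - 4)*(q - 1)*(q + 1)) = q - 4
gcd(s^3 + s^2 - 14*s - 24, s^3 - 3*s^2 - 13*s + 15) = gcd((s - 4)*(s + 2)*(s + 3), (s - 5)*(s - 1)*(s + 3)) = s + 3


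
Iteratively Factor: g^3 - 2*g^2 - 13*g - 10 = (g + 2)*(g^2 - 4*g - 5) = (g + 1)*(g + 2)*(g - 5)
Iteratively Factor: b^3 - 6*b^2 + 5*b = (b - 1)*(b^2 - 5*b) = b*(b - 1)*(b - 5)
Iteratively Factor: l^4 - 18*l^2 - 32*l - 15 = (l - 5)*(l^3 + 5*l^2 + 7*l + 3) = (l - 5)*(l + 1)*(l^2 + 4*l + 3) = (l - 5)*(l + 1)*(l + 3)*(l + 1)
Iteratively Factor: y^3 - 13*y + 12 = (y - 1)*(y^2 + y - 12) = (y - 1)*(y + 4)*(y - 3)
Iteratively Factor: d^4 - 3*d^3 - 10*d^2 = (d - 5)*(d^3 + 2*d^2) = d*(d - 5)*(d^2 + 2*d) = d^2*(d - 5)*(d + 2)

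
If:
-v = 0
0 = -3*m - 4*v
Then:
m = 0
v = 0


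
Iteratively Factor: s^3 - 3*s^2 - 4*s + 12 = (s - 3)*(s^2 - 4) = (s - 3)*(s + 2)*(s - 2)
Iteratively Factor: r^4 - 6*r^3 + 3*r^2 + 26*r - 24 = (r - 1)*(r^3 - 5*r^2 - 2*r + 24) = (r - 4)*(r - 1)*(r^2 - r - 6) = (r - 4)*(r - 3)*(r - 1)*(r + 2)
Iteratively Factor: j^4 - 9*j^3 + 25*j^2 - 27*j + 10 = (j - 5)*(j^3 - 4*j^2 + 5*j - 2) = (j - 5)*(j - 1)*(j^2 - 3*j + 2) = (j - 5)*(j - 1)^2*(j - 2)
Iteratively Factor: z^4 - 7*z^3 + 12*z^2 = (z - 3)*(z^3 - 4*z^2) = (z - 4)*(z - 3)*(z^2) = z*(z - 4)*(z - 3)*(z)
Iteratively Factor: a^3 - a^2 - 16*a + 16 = (a + 4)*(a^2 - 5*a + 4) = (a - 4)*(a + 4)*(a - 1)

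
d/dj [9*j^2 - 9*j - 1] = 18*j - 9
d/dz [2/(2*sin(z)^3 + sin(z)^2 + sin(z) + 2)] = 2*(-2*sin(z) + 3*cos(2*z) - 4)*cos(z)/(2*sin(z)^3 + sin(z)^2 + sin(z) + 2)^2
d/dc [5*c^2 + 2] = 10*c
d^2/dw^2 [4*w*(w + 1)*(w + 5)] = 24*w + 48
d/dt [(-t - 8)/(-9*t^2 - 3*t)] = (t*(3*t + 1) - (t + 8)*(6*t + 1))/(3*t^2*(3*t + 1)^2)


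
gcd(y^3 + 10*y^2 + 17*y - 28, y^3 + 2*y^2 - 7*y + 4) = y^2 + 3*y - 4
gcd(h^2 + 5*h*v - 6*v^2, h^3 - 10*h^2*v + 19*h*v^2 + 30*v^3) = 1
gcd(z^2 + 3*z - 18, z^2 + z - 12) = z - 3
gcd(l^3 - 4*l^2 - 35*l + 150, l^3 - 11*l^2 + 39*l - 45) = l - 5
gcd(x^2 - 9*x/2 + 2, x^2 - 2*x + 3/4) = x - 1/2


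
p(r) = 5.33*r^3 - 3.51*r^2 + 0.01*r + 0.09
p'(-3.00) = 164.98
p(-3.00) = -175.44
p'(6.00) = 533.53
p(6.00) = 1025.07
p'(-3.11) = 176.50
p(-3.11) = -194.22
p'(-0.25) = 2.76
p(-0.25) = -0.22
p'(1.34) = 19.31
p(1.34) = 6.63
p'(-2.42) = 110.64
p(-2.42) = -96.03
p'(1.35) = 19.67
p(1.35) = 6.82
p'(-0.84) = 17.19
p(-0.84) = -5.55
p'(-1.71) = 58.77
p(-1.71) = -36.84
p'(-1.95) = 74.50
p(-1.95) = -52.80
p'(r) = 15.99*r^2 - 7.02*r + 0.01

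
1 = 1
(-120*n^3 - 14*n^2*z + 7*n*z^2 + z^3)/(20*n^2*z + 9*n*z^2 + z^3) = (-24*n^2 + 2*n*z + z^2)/(z*(4*n + z))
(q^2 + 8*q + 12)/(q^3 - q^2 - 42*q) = (q + 2)/(q*(q - 7))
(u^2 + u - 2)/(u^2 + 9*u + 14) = (u - 1)/(u + 7)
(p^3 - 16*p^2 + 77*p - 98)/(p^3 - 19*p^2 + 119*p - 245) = (p - 2)/(p - 5)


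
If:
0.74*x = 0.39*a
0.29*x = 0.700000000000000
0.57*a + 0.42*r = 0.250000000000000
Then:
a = 4.58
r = -5.62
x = 2.41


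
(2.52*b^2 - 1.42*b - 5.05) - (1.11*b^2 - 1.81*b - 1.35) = 1.41*b^2 + 0.39*b - 3.7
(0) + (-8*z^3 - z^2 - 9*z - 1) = -8*z^3 - z^2 - 9*z - 1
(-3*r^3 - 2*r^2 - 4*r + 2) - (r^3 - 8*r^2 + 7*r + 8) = -4*r^3 + 6*r^2 - 11*r - 6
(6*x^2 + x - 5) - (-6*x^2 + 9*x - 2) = 12*x^2 - 8*x - 3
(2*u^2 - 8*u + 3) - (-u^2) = 3*u^2 - 8*u + 3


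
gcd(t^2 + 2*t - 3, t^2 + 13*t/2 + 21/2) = t + 3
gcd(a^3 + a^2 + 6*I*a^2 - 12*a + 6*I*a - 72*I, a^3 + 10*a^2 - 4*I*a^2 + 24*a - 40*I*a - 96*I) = a + 4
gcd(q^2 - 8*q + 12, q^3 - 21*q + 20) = 1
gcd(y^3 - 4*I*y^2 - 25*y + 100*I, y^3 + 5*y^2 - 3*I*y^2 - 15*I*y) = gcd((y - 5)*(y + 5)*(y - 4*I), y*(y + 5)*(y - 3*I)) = y + 5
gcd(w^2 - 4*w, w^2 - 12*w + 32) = w - 4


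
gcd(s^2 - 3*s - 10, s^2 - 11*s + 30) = s - 5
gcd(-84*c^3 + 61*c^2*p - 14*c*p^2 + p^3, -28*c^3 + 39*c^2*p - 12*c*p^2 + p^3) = 28*c^2 - 11*c*p + p^2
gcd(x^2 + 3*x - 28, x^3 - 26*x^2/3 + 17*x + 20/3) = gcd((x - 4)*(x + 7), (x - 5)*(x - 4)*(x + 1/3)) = x - 4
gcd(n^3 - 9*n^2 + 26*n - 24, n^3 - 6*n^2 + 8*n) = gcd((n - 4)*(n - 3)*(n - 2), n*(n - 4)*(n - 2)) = n^2 - 6*n + 8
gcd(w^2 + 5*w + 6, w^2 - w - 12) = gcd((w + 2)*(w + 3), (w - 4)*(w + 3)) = w + 3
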